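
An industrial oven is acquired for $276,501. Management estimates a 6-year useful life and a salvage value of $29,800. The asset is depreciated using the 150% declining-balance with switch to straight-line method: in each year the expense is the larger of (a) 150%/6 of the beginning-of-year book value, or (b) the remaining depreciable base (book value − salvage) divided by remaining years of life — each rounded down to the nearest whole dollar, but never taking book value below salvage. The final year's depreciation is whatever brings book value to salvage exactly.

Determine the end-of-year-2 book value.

Depreciable base = $276,501 − $29,800 = $246,701.
Year 1: DB = ⌊$276,501 × 150%/6⌋ = $69,125; SL = ⌊$246,701/6⌋ = $41,116 → take DB $69,125. Book value $207,376.
Year 2: DB = ⌊$207,376 × 150%/6⌋ = $51,844; SL = ⌊$177,576/5⌋ = $35,515 → take DB $51,844. Book value $155,532.

$155,532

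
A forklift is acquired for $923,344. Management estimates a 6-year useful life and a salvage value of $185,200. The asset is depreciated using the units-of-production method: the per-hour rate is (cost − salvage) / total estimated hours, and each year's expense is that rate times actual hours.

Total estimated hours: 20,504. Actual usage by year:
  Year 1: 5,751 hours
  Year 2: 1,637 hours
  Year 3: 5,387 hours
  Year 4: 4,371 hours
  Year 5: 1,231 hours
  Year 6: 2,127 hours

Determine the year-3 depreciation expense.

Depreciable base = $923,344 − $185,200 = $738,144.
Rate = $738,144 / 20,504 hours = $36 per hour.
Year 1: 5,751 × $36 = $207,036. Book value $716,308.
Year 2: 1,637 × $36 = $58,932. Book value $657,376.
Year 3: 5,387 × $36 = $193,932. Book value $463,444.

$193,932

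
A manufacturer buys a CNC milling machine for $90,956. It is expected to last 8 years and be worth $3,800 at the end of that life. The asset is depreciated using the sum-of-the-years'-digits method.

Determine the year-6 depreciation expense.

Depreciable base = $90,956 − $3,800 = $87,156.
Sum of the years' digits = 8+7+6+5+4+3+2+1 = 36.
Year 1: $87,156 × 8/36 = $19,368. Book value $71,588.
Year 2: $87,156 × 7/36 = $16,947. Book value $54,641.
Year 3: $87,156 × 6/36 = $14,526. Book value $40,115.
Year 4: $87,156 × 5/36 = $12,105. Book value $28,010.
Year 5: $87,156 × 4/36 = $9,684. Book value $18,326.
Year 6: $87,156 × 3/36 = $7,263. Book value $11,063.

$7,263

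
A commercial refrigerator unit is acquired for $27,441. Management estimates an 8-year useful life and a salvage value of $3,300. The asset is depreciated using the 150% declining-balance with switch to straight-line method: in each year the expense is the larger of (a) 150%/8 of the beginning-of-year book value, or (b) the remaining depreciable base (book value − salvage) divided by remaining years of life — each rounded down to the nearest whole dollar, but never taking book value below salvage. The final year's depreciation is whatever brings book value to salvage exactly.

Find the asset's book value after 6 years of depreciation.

$7,579

Depreciable base = $27,441 − $3,300 = $24,141.
Year 1: DB = ⌊$27,441 × 150%/8⌋ = $5,145; SL = ⌊$24,141/8⌋ = $3,017 → take DB $5,145. Book value $22,296.
Year 2: DB = ⌊$22,296 × 150%/8⌋ = $4,180; SL = ⌊$18,996/7⌋ = $2,713 → take DB $4,180. Book value $18,116.
Year 3: DB = ⌊$18,116 × 150%/8⌋ = $3,396; SL = ⌊$14,816/6⌋ = $2,469 → take DB $3,396. Book value $14,720.
Year 4: DB = ⌊$14,720 × 150%/8⌋ = $2,760; SL = ⌊$11,420/5⌋ = $2,284 → take DB $2,760. Book value $11,960.
Year 5: DB = ⌊$11,960 × 150%/8⌋ = $2,242; SL = ⌊$8,660/4⌋ = $2,165 → take DB $2,242. Book value $9,718.
Year 6: DB = ⌊$9,718 × 150%/8⌋ = $1,822; SL = ⌊$6,418/3⌋ = $2,139 → take SL $2,139. Book value $7,579.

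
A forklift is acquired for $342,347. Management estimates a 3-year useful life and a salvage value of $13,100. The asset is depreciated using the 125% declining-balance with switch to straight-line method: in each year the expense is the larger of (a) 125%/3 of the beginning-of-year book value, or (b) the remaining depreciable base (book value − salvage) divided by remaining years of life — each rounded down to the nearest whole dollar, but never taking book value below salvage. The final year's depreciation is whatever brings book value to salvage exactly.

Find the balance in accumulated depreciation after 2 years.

$235,945

Depreciable base = $342,347 − $13,100 = $329,247.
Year 1: DB = ⌊$342,347 × 125%/3⌋ = $142,644; SL = ⌊$329,247/3⌋ = $109,749 → take DB $142,644. Book value $199,703.
Year 2: DB = ⌊$199,703 × 125%/3⌋ = $83,209; SL = ⌊$186,603/2⌋ = $93,301 → take SL $93,301. Book value $106,402.
Accumulated through year 2 = $342,347 − $106,402 = $235,945.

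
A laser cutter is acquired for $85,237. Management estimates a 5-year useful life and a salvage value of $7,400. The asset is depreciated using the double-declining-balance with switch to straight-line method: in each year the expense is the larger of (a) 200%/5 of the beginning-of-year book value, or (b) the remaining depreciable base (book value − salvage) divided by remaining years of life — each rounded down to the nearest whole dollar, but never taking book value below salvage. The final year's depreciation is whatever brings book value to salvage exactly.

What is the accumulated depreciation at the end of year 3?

Depreciable base = $85,237 − $7,400 = $77,837.
Year 1: DB = ⌊$85,237 × 200%/5⌋ = $34,094; SL = ⌊$77,837/5⌋ = $15,567 → take DB $34,094. Book value $51,143.
Year 2: DB = ⌊$51,143 × 200%/5⌋ = $20,457; SL = ⌊$43,743/4⌋ = $10,935 → take DB $20,457. Book value $30,686.
Year 3: DB = ⌊$30,686 × 200%/5⌋ = $12,274; SL = ⌊$23,286/3⌋ = $7,762 → take DB $12,274. Book value $18,412.
Accumulated through year 3 = $85,237 − $18,412 = $66,825.

$66,825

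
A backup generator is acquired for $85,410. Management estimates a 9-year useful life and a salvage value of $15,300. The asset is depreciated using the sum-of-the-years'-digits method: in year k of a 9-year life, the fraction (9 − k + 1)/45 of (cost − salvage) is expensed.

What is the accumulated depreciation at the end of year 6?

$60,762

Depreciable base = $85,410 − $15,300 = $70,110.
Sum of the years' digits = 9+8+7+6+5+4+3+2+1 = 45.
Year 1: $70,110 × 9/45 = $14,022. Book value $71,388.
Year 2: $70,110 × 8/45 = $12,464. Book value $58,924.
Year 3: $70,110 × 7/45 = $10,906. Book value $48,018.
Year 4: $70,110 × 6/45 = $9,348. Book value $38,670.
Year 5: $70,110 × 5/45 = $7,790. Book value $30,880.
Year 6: $70,110 × 4/45 = $6,232. Book value $24,648.
Accumulated through year 6 = $85,410 − $24,648 = $60,762.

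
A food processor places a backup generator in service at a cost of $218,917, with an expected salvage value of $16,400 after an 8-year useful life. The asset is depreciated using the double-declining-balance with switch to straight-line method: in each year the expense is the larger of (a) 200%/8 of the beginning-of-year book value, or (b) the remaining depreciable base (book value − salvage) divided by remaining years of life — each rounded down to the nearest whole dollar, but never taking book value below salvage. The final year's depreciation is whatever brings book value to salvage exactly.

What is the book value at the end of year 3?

Depreciable base = $218,917 − $16,400 = $202,517.
Year 1: DB = ⌊$218,917 × 200%/8⌋ = $54,729; SL = ⌊$202,517/8⌋ = $25,314 → take DB $54,729. Book value $164,188.
Year 2: DB = ⌊$164,188 × 200%/8⌋ = $41,047; SL = ⌊$147,788/7⌋ = $21,112 → take DB $41,047. Book value $123,141.
Year 3: DB = ⌊$123,141 × 200%/8⌋ = $30,785; SL = ⌊$106,741/6⌋ = $17,790 → take DB $30,785. Book value $92,356.

$92,356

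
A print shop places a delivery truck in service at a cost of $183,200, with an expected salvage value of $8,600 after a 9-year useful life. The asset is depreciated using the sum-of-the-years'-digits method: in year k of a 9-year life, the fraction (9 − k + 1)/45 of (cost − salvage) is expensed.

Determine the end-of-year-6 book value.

$31,880

Depreciable base = $183,200 − $8,600 = $174,600.
Sum of the years' digits = 9+8+7+6+5+4+3+2+1 = 45.
Year 1: $174,600 × 9/45 = $34,920. Book value $148,280.
Year 2: $174,600 × 8/45 = $31,040. Book value $117,240.
Year 3: $174,600 × 7/45 = $27,160. Book value $90,080.
Year 4: $174,600 × 6/45 = $23,280. Book value $66,800.
Year 5: $174,600 × 5/45 = $19,400. Book value $47,400.
Year 6: $174,600 × 4/45 = $15,520. Book value $31,880.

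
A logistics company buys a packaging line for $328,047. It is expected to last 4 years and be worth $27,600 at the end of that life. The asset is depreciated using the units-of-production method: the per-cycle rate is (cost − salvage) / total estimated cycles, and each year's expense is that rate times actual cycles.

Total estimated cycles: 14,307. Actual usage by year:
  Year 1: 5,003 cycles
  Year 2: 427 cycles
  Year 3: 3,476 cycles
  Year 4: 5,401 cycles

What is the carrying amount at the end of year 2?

$214,017

Depreciable base = $328,047 − $27,600 = $300,447.
Rate = $300,447 / 14,307 cycles = $21 per cycle.
Year 1: 5,003 × $21 = $105,063. Book value $222,984.
Year 2: 427 × $21 = $8,967. Book value $214,017.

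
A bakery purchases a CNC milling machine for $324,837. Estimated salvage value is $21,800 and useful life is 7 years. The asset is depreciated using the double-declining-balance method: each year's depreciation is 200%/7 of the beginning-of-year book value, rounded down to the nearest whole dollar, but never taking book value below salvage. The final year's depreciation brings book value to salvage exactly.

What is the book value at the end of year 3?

$118,382

Depreciable base = $324,837 − $21,800 = $303,037.
Year 1: ⌊$324,837 × 200%/7⌋ = $92,810. Book value $232,027.
Year 2: ⌊$232,027 × 200%/7⌋ = $66,293. Book value $165,734.
Year 3: ⌊$165,734 × 200%/7⌋ = $47,352. Book value $118,382.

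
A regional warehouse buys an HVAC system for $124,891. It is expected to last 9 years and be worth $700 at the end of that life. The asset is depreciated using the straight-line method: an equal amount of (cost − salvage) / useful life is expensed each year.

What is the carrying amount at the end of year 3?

$83,494

Depreciable base = $124,891 − $700 = $124,191.
Annual expense = $124,191 / 9 = $13,799.
End of year 1: book value $111,092.
End of year 2: book value $97,293.
End of year 3: book value $83,494.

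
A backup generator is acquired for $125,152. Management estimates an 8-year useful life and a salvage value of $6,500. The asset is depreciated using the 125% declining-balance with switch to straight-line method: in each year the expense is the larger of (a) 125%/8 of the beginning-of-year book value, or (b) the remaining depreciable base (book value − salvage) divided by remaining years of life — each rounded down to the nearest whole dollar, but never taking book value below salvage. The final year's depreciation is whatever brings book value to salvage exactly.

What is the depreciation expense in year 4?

Depreciable base = $125,152 − $6,500 = $118,652.
Year 1: DB = ⌊$125,152 × 125%/8⌋ = $19,555; SL = ⌊$118,652/8⌋ = $14,831 → take DB $19,555. Book value $105,597.
Year 2: DB = ⌊$105,597 × 125%/8⌋ = $16,499; SL = ⌊$99,097/7⌋ = $14,156 → take DB $16,499. Book value $89,098.
Year 3: DB = ⌊$89,098 × 125%/8⌋ = $13,921; SL = ⌊$82,598/6⌋ = $13,766 → take DB $13,921. Book value $75,177.
Year 4: DB = ⌊$75,177 × 125%/8⌋ = $11,746; SL = ⌊$68,677/5⌋ = $13,735 → take SL $13,735. Book value $61,442.

$13,735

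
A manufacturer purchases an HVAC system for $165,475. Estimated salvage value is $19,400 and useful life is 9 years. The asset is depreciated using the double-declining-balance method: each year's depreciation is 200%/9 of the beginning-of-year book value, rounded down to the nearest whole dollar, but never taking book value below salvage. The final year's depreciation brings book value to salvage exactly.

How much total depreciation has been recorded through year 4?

$104,918

Depreciable base = $165,475 − $19,400 = $146,075.
Year 1: ⌊$165,475 × 200%/9⌋ = $36,772. Book value $128,703.
Year 2: ⌊$128,703 × 200%/9⌋ = $28,600. Book value $100,103.
Year 3: ⌊$100,103 × 200%/9⌋ = $22,245. Book value $77,858.
Year 4: ⌊$77,858 × 200%/9⌋ = $17,301. Book value $60,557.
Accumulated through year 4 = $165,475 − $60,557 = $104,918.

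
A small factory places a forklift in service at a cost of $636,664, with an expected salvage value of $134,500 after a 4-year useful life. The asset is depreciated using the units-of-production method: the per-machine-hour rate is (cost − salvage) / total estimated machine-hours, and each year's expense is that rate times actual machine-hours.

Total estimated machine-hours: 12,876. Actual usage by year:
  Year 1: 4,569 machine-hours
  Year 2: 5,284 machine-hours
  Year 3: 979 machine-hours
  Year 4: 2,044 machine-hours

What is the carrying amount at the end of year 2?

Depreciable base = $636,664 − $134,500 = $502,164.
Rate = $502,164 / 12,876 machine-hours = $39 per machine-hour.
Year 1: 4,569 × $39 = $178,191. Book value $458,473.
Year 2: 5,284 × $39 = $206,076. Book value $252,397.

$252,397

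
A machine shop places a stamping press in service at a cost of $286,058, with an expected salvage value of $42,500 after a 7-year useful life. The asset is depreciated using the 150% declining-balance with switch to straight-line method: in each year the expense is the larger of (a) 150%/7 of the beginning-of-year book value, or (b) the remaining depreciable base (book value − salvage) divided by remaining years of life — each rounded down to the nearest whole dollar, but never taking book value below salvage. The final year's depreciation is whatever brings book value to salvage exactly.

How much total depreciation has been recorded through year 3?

$147,302

Depreciable base = $286,058 − $42,500 = $243,558.
Year 1: DB = ⌊$286,058 × 150%/7⌋ = $61,298; SL = ⌊$243,558/7⌋ = $34,794 → take DB $61,298. Book value $224,760.
Year 2: DB = ⌊$224,760 × 150%/7⌋ = $48,162; SL = ⌊$182,260/6⌋ = $30,376 → take DB $48,162. Book value $176,598.
Year 3: DB = ⌊$176,598 × 150%/7⌋ = $37,842; SL = ⌊$134,098/5⌋ = $26,819 → take DB $37,842. Book value $138,756.
Accumulated through year 3 = $286,058 − $138,756 = $147,302.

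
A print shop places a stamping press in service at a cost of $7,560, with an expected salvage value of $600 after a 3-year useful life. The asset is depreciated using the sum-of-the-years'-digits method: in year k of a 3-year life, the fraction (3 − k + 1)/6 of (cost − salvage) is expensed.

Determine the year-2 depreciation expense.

$2,320

Depreciable base = $7,560 − $600 = $6,960.
Sum of the years' digits = 3+2+1 = 6.
Year 1: $6,960 × 3/6 = $3,480. Book value $4,080.
Year 2: $6,960 × 2/6 = $2,320. Book value $1,760.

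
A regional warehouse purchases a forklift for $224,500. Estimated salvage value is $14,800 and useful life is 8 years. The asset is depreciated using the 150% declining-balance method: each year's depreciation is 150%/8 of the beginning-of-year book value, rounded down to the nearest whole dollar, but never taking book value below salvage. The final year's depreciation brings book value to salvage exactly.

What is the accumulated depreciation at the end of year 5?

$145,005

Depreciable base = $224,500 − $14,800 = $209,700.
Year 1: ⌊$224,500 × 150%/8⌋ = $42,093. Book value $182,407.
Year 2: ⌊$182,407 × 150%/8⌋ = $34,201. Book value $148,206.
Year 3: ⌊$148,206 × 150%/8⌋ = $27,788. Book value $120,418.
Year 4: ⌊$120,418 × 150%/8⌋ = $22,578. Book value $97,840.
Year 5: ⌊$97,840 × 150%/8⌋ = $18,345. Book value $79,495.
Accumulated through year 5 = $224,500 − $79,495 = $145,005.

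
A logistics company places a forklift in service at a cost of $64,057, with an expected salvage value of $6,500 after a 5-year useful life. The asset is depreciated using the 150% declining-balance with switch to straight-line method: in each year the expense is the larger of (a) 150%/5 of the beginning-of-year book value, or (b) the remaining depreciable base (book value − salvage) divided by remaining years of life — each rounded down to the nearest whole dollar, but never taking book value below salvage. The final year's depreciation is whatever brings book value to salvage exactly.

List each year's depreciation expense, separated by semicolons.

Depreciable base = $64,057 − $6,500 = $57,557.
Year 1: DB = ⌊$64,057 × 150%/5⌋ = $19,217; SL = ⌊$57,557/5⌋ = $11,511 → take DB $19,217. Book value $44,840.
Year 2: DB = ⌊$44,840 × 150%/5⌋ = $13,452; SL = ⌊$38,340/4⌋ = $9,585 → take DB $13,452. Book value $31,388.
Year 3: DB = ⌊$31,388 × 150%/5⌋ = $9,416; SL = ⌊$24,888/3⌋ = $8,296 → take DB $9,416. Book value $21,972.
Year 4: DB = ⌊$21,972 × 150%/5⌋ = $6,591; SL = ⌊$15,472/2⌋ = $7,736 → take SL $7,736. Book value $14,236.
Year 5 (final): $14,236 − $6,500 = $7,736. Book value $6,500.

$19,217; $13,452; $9,416; $7,736; $7,736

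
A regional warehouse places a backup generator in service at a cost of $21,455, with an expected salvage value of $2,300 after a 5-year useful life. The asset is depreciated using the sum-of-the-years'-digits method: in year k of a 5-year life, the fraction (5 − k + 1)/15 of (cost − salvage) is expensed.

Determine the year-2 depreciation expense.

$5,108

Depreciable base = $21,455 − $2,300 = $19,155.
Sum of the years' digits = 5+4+3+2+1 = 15.
Year 1: $19,155 × 5/15 = $6,385. Book value $15,070.
Year 2: $19,155 × 4/15 = $5,108. Book value $9,962.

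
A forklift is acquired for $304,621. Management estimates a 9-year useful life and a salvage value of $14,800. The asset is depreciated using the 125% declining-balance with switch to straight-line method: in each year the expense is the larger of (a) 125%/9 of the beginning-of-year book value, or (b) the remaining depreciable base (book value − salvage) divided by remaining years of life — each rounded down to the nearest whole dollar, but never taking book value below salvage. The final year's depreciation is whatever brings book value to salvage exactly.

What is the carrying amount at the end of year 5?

$134,607

Depreciable base = $304,621 − $14,800 = $289,821.
Year 1: DB = ⌊$304,621 × 125%/9⌋ = $42,308; SL = ⌊$289,821/9⌋ = $32,202 → take DB $42,308. Book value $262,313.
Year 2: DB = ⌊$262,313 × 125%/9⌋ = $36,432; SL = ⌊$247,513/8⌋ = $30,939 → take DB $36,432. Book value $225,881.
Year 3: DB = ⌊$225,881 × 125%/9⌋ = $31,372; SL = ⌊$211,081/7⌋ = $30,154 → take DB $31,372. Book value $194,509.
Year 4: DB = ⌊$194,509 × 125%/9⌋ = $27,015; SL = ⌊$179,709/6⌋ = $29,951 → take SL $29,951. Book value $164,558.
Year 5: DB = ⌊$164,558 × 125%/9⌋ = $22,855; SL = ⌊$149,758/5⌋ = $29,951 → take SL $29,951. Book value $134,607.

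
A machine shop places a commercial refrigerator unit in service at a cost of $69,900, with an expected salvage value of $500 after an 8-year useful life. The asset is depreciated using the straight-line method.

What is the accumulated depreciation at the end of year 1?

Depreciable base = $69,900 − $500 = $69,400.
Annual expense = $69,400 / 8 = $8,675.
End of year 1: book value $61,225.
Accumulated through year 1 = $69,900 − $61,225 = $8,675.

$8,675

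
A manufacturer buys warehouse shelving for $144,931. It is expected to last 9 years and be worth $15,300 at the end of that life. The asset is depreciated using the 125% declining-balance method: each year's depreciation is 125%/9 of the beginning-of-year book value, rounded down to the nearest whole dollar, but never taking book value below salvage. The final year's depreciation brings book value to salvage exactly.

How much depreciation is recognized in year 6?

Depreciable base = $144,931 − $15,300 = $129,631.
Year 1: ⌊$144,931 × 125%/9⌋ = $20,129. Book value $124,802.
Year 2: ⌊$124,802 × 125%/9⌋ = $17,333. Book value $107,469.
Year 3: ⌊$107,469 × 125%/9⌋ = $14,926. Book value $92,543.
Year 4: ⌊$92,543 × 125%/9⌋ = $12,853. Book value $79,690.
Year 5: ⌊$79,690 × 125%/9⌋ = $11,068. Book value $68,622.
Year 6: ⌊$68,622 × 125%/9⌋ = $9,530. Book value $59,092.

$9,530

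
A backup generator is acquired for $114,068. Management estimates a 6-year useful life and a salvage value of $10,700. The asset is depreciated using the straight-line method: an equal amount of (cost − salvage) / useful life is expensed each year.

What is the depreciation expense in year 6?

Depreciable base = $114,068 − $10,700 = $103,368.
Annual expense = $103,368 / 6 = $17,228.

$17,228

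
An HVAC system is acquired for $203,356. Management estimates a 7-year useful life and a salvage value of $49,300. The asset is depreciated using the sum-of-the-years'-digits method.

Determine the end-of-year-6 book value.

$54,802

Depreciable base = $203,356 − $49,300 = $154,056.
Sum of the years' digits = 7+6+5+4+3+2+1 = 28.
Year 1: $154,056 × 7/28 = $38,514. Book value $164,842.
Year 2: $154,056 × 6/28 = $33,012. Book value $131,830.
Year 3: $154,056 × 5/28 = $27,510. Book value $104,320.
Year 4: $154,056 × 4/28 = $22,008. Book value $82,312.
Year 5: $154,056 × 3/28 = $16,506. Book value $65,806.
Year 6: $154,056 × 2/28 = $11,004. Book value $54,802.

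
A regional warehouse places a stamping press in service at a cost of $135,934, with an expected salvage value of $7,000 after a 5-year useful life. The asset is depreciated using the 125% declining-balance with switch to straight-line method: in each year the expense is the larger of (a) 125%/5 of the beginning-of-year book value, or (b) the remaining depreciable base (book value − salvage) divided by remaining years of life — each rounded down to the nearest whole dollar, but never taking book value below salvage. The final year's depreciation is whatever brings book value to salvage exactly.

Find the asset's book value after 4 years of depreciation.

Depreciable base = $135,934 − $7,000 = $128,934.
Year 1: DB = ⌊$135,934 × 125%/5⌋ = $33,983; SL = ⌊$128,934/5⌋ = $25,786 → take DB $33,983. Book value $101,951.
Year 2: DB = ⌊$101,951 × 125%/5⌋ = $25,487; SL = ⌊$94,951/4⌋ = $23,737 → take DB $25,487. Book value $76,464.
Year 3: DB = ⌊$76,464 × 125%/5⌋ = $19,116; SL = ⌊$69,464/3⌋ = $23,154 → take SL $23,154. Book value $53,310.
Year 4: DB = ⌊$53,310 × 125%/5⌋ = $13,327; SL = ⌊$46,310/2⌋ = $23,155 → take SL $23,155. Book value $30,155.

$30,155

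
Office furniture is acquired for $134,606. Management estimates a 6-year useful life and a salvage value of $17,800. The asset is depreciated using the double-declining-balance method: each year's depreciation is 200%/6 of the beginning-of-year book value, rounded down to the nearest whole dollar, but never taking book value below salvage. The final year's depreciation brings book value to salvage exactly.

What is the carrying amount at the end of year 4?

Depreciable base = $134,606 − $17,800 = $116,806.
Year 1: ⌊$134,606 × 200%/6⌋ = $44,868. Book value $89,738.
Year 2: ⌊$89,738 × 200%/6⌋ = $29,912. Book value $59,826.
Year 3: ⌊$59,826 × 200%/6⌋ = $19,942. Book value $39,884.
Year 4: ⌊$39,884 × 200%/6⌋ = $13,294. Book value $26,590.

$26,590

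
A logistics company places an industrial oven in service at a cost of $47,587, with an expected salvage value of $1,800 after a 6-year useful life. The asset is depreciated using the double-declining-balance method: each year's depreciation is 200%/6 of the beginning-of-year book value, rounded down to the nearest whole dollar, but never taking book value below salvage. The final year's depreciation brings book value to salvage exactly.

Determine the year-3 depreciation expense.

Depreciable base = $47,587 − $1,800 = $45,787.
Year 1: ⌊$47,587 × 200%/6⌋ = $15,862. Book value $31,725.
Year 2: ⌊$31,725 × 200%/6⌋ = $10,575. Book value $21,150.
Year 3: ⌊$21,150 × 200%/6⌋ = $7,050. Book value $14,100.

$7,050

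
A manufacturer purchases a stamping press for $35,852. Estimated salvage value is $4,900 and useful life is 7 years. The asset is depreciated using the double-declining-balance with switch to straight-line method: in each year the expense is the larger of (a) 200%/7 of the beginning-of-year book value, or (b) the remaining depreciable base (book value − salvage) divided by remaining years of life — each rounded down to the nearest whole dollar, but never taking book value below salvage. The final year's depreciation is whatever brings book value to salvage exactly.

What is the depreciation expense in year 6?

$1,768

Depreciable base = $35,852 − $4,900 = $30,952.
Year 1: DB = ⌊$35,852 × 200%/7⌋ = $10,243; SL = ⌊$30,952/7⌋ = $4,421 → take DB $10,243. Book value $25,609.
Year 2: DB = ⌊$25,609 × 200%/7⌋ = $7,316; SL = ⌊$20,709/6⌋ = $3,451 → take DB $7,316. Book value $18,293.
Year 3: DB = ⌊$18,293 × 200%/7⌋ = $5,226; SL = ⌊$13,393/5⌋ = $2,678 → take DB $5,226. Book value $13,067.
Year 4: DB = ⌊$13,067 × 200%/7⌋ = $3,733; SL = ⌊$8,167/4⌋ = $2,041 → take DB $3,733. Book value $9,334.
Year 5: DB = ⌊$9,334 × 200%/7⌋ = $2,666; SL = ⌊$4,434/3⌋ = $1,478 → take DB $2,666. Book value $6,668.
Year 6: DB = ⌊$6,668 × 200%/7⌋ = $1,905; SL = ⌊$1,768/2⌋ = $884 → take DB $1,905, capped at $1,768. Book value $4,900.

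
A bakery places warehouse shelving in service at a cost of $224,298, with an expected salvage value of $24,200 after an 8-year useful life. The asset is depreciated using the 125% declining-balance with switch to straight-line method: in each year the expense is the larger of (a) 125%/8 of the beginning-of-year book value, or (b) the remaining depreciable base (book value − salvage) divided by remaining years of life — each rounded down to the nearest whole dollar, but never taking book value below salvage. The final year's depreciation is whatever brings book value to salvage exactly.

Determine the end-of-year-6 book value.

$68,414

Depreciable base = $224,298 − $24,200 = $200,098.
Year 1: DB = ⌊$224,298 × 125%/8⌋ = $35,046; SL = ⌊$200,098/8⌋ = $25,012 → take DB $35,046. Book value $189,252.
Year 2: DB = ⌊$189,252 × 125%/8⌋ = $29,570; SL = ⌊$165,052/7⌋ = $23,578 → take DB $29,570. Book value $159,682.
Year 3: DB = ⌊$159,682 × 125%/8⌋ = $24,950; SL = ⌊$135,482/6⌋ = $22,580 → take DB $24,950. Book value $134,732.
Year 4: DB = ⌊$134,732 × 125%/8⌋ = $21,051; SL = ⌊$110,532/5⌋ = $22,106 → take SL $22,106. Book value $112,626.
Year 5: DB = ⌊$112,626 × 125%/8⌋ = $17,597; SL = ⌊$88,426/4⌋ = $22,106 → take SL $22,106. Book value $90,520.
Year 6: DB = ⌊$90,520 × 125%/8⌋ = $14,143; SL = ⌊$66,320/3⌋ = $22,106 → take SL $22,106. Book value $68,414.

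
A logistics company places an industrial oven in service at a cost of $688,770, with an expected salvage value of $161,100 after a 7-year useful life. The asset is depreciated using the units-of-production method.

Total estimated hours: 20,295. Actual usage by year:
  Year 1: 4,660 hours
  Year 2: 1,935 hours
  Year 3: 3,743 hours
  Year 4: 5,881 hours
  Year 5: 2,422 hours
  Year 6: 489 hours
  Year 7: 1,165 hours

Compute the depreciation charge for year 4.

Depreciable base = $688,770 − $161,100 = $527,670.
Rate = $527,670 / 20,295 hours = $26 per hour.
Year 1: 4,660 × $26 = $121,160. Book value $567,610.
Year 2: 1,935 × $26 = $50,310. Book value $517,300.
Year 3: 3,743 × $26 = $97,318. Book value $419,982.
Year 4: 5,881 × $26 = $152,906. Book value $267,076.

$152,906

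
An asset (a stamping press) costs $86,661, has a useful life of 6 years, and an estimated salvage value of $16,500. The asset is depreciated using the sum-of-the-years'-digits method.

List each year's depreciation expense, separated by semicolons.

Depreciable base = $86,661 − $16,500 = $70,161.
Sum of the years' digits = 6+5+4+3+2+1 = 21.
Year 1: $70,161 × 6/21 = $20,046. Book value $66,615.
Year 2: $70,161 × 5/21 = $16,705. Book value $49,910.
Year 3: $70,161 × 4/21 = $13,364. Book value $36,546.
Year 4: $70,161 × 3/21 = $10,023. Book value $26,523.
Year 5: $70,161 × 2/21 = $6,682. Book value $19,841.
Year 6: $70,161 × 1/21 = $3,341. Book value $16,500.

$20,046; $16,705; $13,364; $10,023; $6,682; $3,341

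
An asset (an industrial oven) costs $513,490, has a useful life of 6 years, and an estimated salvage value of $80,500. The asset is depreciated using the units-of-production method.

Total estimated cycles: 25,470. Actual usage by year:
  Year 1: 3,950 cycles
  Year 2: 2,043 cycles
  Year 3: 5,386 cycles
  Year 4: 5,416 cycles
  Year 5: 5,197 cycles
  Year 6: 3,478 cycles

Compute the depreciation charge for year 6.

$59,126

Depreciable base = $513,490 − $80,500 = $432,990.
Rate = $432,990 / 25,470 cycles = $17 per cycle.
Year 1: 3,950 × $17 = $67,150. Book value $446,340.
Year 2: 2,043 × $17 = $34,731. Book value $411,609.
Year 3: 5,386 × $17 = $91,562. Book value $320,047.
Year 4: 5,416 × $17 = $92,072. Book value $227,975.
Year 5: 5,197 × $17 = $88,349. Book value $139,626.
Year 6: 3,478 × $17 = $59,126. Book value $80,500.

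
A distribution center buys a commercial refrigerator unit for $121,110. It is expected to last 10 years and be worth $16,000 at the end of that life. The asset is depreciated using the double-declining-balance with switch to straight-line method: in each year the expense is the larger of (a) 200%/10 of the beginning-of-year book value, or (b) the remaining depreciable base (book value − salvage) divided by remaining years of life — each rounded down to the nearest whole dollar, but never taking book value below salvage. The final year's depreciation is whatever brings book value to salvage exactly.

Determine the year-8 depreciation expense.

Depreciable base = $121,110 − $16,000 = $105,110.
Year 1: DB = ⌊$121,110 × 200%/10⌋ = $24,222; SL = ⌊$105,110/10⌋ = $10,511 → take DB $24,222. Book value $96,888.
Year 2: DB = ⌊$96,888 × 200%/10⌋ = $19,377; SL = ⌊$80,888/9⌋ = $8,987 → take DB $19,377. Book value $77,511.
Year 3: DB = ⌊$77,511 × 200%/10⌋ = $15,502; SL = ⌊$61,511/8⌋ = $7,688 → take DB $15,502. Book value $62,009.
Year 4: DB = ⌊$62,009 × 200%/10⌋ = $12,401; SL = ⌊$46,009/7⌋ = $6,572 → take DB $12,401. Book value $49,608.
Year 5: DB = ⌊$49,608 × 200%/10⌋ = $9,921; SL = ⌊$33,608/6⌋ = $5,601 → take DB $9,921. Book value $39,687.
Year 6: DB = ⌊$39,687 × 200%/10⌋ = $7,937; SL = ⌊$23,687/5⌋ = $4,737 → take DB $7,937. Book value $31,750.
Year 7: DB = ⌊$31,750 × 200%/10⌋ = $6,350; SL = ⌊$15,750/4⌋ = $3,937 → take DB $6,350. Book value $25,400.
Year 8: DB = ⌊$25,400 × 200%/10⌋ = $5,080; SL = ⌊$9,400/3⌋ = $3,133 → take DB $5,080. Book value $20,320.

$5,080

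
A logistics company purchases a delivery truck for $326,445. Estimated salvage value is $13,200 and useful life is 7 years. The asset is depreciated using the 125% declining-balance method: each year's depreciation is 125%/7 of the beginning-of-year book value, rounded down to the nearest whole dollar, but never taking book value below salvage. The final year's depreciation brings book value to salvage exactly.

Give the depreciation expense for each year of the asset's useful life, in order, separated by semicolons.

$58,293; $47,884; $39,333; $32,309; $26,540; $21,801; $87,085

Depreciable base = $326,445 − $13,200 = $313,245.
Year 1: ⌊$326,445 × 125%/7⌋ = $58,293. Book value $268,152.
Year 2: ⌊$268,152 × 125%/7⌋ = $47,884. Book value $220,268.
Year 3: ⌊$220,268 × 125%/7⌋ = $39,333. Book value $180,935.
Year 4: ⌊$180,935 × 125%/7⌋ = $32,309. Book value $148,626.
Year 5: ⌊$148,626 × 125%/7⌋ = $26,540. Book value $122,086.
Year 6: ⌊$122,086 × 125%/7⌋ = $21,801. Book value $100,285.
Year 7 (final): $100,285 − $13,200 = $87,085. Book value $13,200.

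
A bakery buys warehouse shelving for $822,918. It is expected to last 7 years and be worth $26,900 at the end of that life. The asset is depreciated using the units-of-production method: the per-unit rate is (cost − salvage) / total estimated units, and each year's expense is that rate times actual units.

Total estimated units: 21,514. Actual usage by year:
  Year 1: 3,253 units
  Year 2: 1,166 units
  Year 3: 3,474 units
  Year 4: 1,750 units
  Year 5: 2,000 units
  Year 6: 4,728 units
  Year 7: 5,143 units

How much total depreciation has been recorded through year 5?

$430,791

Depreciable base = $822,918 − $26,900 = $796,018.
Rate = $796,018 / 21,514 units = $37 per unit.
Year 1: 3,253 × $37 = $120,361. Book value $702,557.
Year 2: 1,166 × $37 = $43,142. Book value $659,415.
Year 3: 3,474 × $37 = $128,538. Book value $530,877.
Year 4: 1,750 × $37 = $64,750. Book value $466,127.
Year 5: 2,000 × $37 = $74,000. Book value $392,127.
Accumulated through year 5 = $822,918 − $392,127 = $430,791.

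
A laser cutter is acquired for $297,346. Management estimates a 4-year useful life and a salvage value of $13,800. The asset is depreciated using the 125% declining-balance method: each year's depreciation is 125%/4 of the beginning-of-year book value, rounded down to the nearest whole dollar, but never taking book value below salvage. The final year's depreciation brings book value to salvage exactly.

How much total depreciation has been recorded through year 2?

$156,803

Depreciable base = $297,346 − $13,800 = $283,546.
Year 1: ⌊$297,346 × 125%/4⌋ = $92,920. Book value $204,426.
Year 2: ⌊$204,426 × 125%/4⌋ = $63,883. Book value $140,543.
Accumulated through year 2 = $297,346 − $140,543 = $156,803.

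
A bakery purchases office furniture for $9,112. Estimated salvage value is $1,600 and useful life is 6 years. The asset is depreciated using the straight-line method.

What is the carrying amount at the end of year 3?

Depreciable base = $9,112 − $1,600 = $7,512.
Annual expense = $7,512 / 6 = $1,252.
End of year 1: book value $7,860.
End of year 2: book value $6,608.
End of year 3: book value $5,356.

$5,356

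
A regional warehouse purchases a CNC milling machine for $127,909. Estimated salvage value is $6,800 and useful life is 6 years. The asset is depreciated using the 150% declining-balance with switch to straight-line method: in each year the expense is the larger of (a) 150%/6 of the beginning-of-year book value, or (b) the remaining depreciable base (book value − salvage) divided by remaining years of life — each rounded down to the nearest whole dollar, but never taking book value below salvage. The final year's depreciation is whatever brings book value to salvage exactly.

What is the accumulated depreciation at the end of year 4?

Depreciable base = $127,909 − $6,800 = $121,109.
Year 1: DB = ⌊$127,909 × 150%/6⌋ = $31,977; SL = ⌊$121,109/6⌋ = $20,184 → take DB $31,977. Book value $95,932.
Year 2: DB = ⌊$95,932 × 150%/6⌋ = $23,983; SL = ⌊$89,132/5⌋ = $17,826 → take DB $23,983. Book value $71,949.
Year 3: DB = ⌊$71,949 × 150%/6⌋ = $17,987; SL = ⌊$65,149/4⌋ = $16,287 → take DB $17,987. Book value $53,962.
Year 4: DB = ⌊$53,962 × 150%/6⌋ = $13,490; SL = ⌊$47,162/3⌋ = $15,720 → take SL $15,720. Book value $38,242.
Accumulated through year 4 = $127,909 − $38,242 = $89,667.

$89,667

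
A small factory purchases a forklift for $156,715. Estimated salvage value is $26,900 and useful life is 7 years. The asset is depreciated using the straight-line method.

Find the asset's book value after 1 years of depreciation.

Depreciable base = $156,715 − $26,900 = $129,815.
Annual expense = $129,815 / 7 = $18,545.
End of year 1: book value $138,170.

$138,170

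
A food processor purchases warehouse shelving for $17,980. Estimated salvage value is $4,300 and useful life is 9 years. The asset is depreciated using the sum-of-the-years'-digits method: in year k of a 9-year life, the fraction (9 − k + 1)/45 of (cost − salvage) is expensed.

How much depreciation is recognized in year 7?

$912

Depreciable base = $17,980 − $4,300 = $13,680.
Sum of the years' digits = 9+8+7+6+5+4+3+2+1 = 45.
Year 1: $13,680 × 9/45 = $2,736. Book value $15,244.
Year 2: $13,680 × 8/45 = $2,432. Book value $12,812.
Year 3: $13,680 × 7/45 = $2,128. Book value $10,684.
Year 4: $13,680 × 6/45 = $1,824. Book value $8,860.
Year 5: $13,680 × 5/45 = $1,520. Book value $7,340.
Year 6: $13,680 × 4/45 = $1,216. Book value $6,124.
Year 7: $13,680 × 3/45 = $912. Book value $5,212.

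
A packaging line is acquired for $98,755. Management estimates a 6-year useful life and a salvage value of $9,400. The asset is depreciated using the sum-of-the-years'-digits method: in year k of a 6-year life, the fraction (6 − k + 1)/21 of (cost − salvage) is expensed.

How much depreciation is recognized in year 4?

$12,765

Depreciable base = $98,755 − $9,400 = $89,355.
Sum of the years' digits = 6+5+4+3+2+1 = 21.
Year 1: $89,355 × 6/21 = $25,530. Book value $73,225.
Year 2: $89,355 × 5/21 = $21,275. Book value $51,950.
Year 3: $89,355 × 4/21 = $17,020. Book value $34,930.
Year 4: $89,355 × 3/21 = $12,765. Book value $22,165.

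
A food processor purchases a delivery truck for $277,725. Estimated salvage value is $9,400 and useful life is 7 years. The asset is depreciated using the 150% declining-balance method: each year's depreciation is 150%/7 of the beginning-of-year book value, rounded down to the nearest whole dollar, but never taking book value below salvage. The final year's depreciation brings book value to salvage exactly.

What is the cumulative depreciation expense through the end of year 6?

$212,380

Depreciable base = $277,725 − $9,400 = $268,325.
Year 1: ⌊$277,725 × 150%/7⌋ = $59,512. Book value $218,213.
Year 2: ⌊$218,213 × 150%/7⌋ = $46,759. Book value $171,454.
Year 3: ⌊$171,454 × 150%/7⌋ = $36,740. Book value $134,714.
Year 4: ⌊$134,714 × 150%/7⌋ = $28,867. Book value $105,847.
Year 5: ⌊$105,847 × 150%/7⌋ = $22,681. Book value $83,166.
Year 6: ⌊$83,166 × 150%/7⌋ = $17,821. Book value $65,345.
Accumulated through year 6 = $277,725 − $65,345 = $212,380.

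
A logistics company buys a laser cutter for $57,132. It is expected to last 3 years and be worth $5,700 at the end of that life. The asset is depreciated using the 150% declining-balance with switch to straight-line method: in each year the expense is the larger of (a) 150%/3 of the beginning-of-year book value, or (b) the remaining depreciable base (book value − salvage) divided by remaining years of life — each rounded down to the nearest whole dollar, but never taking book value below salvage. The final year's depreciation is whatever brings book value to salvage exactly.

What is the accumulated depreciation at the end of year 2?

$42,849

Depreciable base = $57,132 − $5,700 = $51,432.
Year 1: DB = ⌊$57,132 × 150%/3⌋ = $28,566; SL = ⌊$51,432/3⌋ = $17,144 → take DB $28,566. Book value $28,566.
Year 2: DB = ⌊$28,566 × 150%/3⌋ = $14,283; SL = ⌊$22,866/2⌋ = $11,433 → take DB $14,283. Book value $14,283.
Accumulated through year 2 = $57,132 − $14,283 = $42,849.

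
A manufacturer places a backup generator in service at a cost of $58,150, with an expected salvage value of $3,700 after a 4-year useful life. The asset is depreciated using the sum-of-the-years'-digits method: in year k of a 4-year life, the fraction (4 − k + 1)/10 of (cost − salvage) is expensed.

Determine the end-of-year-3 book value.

Depreciable base = $58,150 − $3,700 = $54,450.
Sum of the years' digits = 4+3+2+1 = 10.
Year 1: $54,450 × 4/10 = $21,780. Book value $36,370.
Year 2: $54,450 × 3/10 = $16,335. Book value $20,035.
Year 3: $54,450 × 2/10 = $10,890. Book value $9,145.

$9,145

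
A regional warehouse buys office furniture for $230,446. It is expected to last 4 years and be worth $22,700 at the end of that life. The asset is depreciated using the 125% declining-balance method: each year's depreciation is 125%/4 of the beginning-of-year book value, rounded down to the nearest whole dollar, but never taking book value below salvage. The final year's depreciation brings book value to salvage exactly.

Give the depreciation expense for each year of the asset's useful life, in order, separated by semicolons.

Depreciable base = $230,446 − $22,700 = $207,746.
Year 1: ⌊$230,446 × 125%/4⌋ = $72,014. Book value $158,432.
Year 2: ⌊$158,432 × 125%/4⌋ = $49,510. Book value $108,922.
Year 3: ⌊$108,922 × 125%/4⌋ = $34,038. Book value $74,884.
Year 4 (final): $74,884 − $22,700 = $52,184. Book value $22,700.

$72,014; $49,510; $34,038; $52,184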